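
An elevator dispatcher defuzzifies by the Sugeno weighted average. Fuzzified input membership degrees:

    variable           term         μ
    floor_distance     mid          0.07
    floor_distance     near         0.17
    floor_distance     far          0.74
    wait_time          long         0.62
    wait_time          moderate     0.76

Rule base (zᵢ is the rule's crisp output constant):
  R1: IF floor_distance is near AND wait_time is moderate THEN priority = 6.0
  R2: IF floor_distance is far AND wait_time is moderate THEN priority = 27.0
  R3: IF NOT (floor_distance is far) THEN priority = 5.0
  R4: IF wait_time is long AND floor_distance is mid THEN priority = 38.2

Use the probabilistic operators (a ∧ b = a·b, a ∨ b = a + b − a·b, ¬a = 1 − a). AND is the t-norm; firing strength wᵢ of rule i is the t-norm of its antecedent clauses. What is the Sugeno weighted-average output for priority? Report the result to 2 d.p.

R1 (z=6.0): near=0.17, moderate=0.76; AND[a·b] → w = 0.1292
R2 (z=27.0): far=0.74, moderate=0.76; AND[a·b] → w = 0.5624
R3 (z=5.0): ¬far=1−0.74=0.26 → w = 0.2600
R4 (z=38.2): long=0.62, mid=0.07; AND[a·b] → w = 0.0434
Weighted average = (0.1292·6.0 + 0.5624·27.0 + 0.2600·5.0 + 0.0434·38.2) / (0.1292 + 0.5624 + 0.2600 + 0.0434)
  = 18.9179 / 0.9950 = 19.01

19.01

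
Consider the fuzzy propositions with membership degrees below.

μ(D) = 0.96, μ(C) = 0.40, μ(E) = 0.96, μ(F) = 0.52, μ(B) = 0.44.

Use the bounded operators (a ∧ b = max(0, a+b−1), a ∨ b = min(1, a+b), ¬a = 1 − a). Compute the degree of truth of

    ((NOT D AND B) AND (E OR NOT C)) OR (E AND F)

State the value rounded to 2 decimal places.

0.48

NOT D = 1 − 0.96 = 0.04
NOT D AND B = max(0, a+b−1) on (0.04, 0.44) = 0.00
NOT C = 1 − 0.40 = 0.60
E OR NOT C = min(1, a+b) on (0.96, 0.60) = 1.00
(NOT D AND B) AND (E OR NOT C) = max(0, a+b−1) on (0.00, 1.00) = 0.00
E AND F = max(0, a+b−1) on (0.96, 0.52) = 0.48
((NOT D AND B) AND (E OR NOT C)) OR (E AND F) = min(1, a+b) on (0.00, 0.48) = 0.48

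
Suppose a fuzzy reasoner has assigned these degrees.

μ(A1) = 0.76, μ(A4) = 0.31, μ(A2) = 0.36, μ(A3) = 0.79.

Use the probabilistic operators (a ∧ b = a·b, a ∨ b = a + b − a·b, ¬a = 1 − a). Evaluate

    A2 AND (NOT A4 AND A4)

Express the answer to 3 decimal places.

0.077

NOT A4 = 1 − 0.3100 = 0.6900
NOT A4 AND A4 = a·b on (0.6900, 0.3100) = 0.2139
A2 AND (NOT A4 AND A4) = a·b on (0.3600, 0.2139) = 0.0770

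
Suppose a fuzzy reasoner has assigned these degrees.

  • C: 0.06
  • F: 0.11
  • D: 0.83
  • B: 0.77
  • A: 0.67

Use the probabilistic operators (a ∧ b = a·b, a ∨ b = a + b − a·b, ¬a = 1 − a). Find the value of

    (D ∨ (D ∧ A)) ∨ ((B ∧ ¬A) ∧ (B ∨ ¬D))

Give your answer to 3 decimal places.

D ∧ A = a·b on (0.8300, 0.6700) = 0.5561
D ∨ (D ∧ A) = a + b − a·b on (0.8300, 0.5561) = 0.9245
¬A = 1 − 0.6700 = 0.3300
B ∧ ¬A = a·b on (0.7700, 0.3300) = 0.2541
¬D = 1 − 0.8300 = 0.1700
B ∨ ¬D = a + b − a·b on (0.7700, 0.1700) = 0.8091
(B ∧ ¬A) ∧ (B ∨ ¬D) = a·b on (0.2541, 0.8091) = 0.2056
(D ∨ (D ∧ A)) ∨ ((B ∧ ¬A) ∧ (B ∨ ¬D)) = a + b − a·b on (0.9245, 0.2056) = 0.9401

0.940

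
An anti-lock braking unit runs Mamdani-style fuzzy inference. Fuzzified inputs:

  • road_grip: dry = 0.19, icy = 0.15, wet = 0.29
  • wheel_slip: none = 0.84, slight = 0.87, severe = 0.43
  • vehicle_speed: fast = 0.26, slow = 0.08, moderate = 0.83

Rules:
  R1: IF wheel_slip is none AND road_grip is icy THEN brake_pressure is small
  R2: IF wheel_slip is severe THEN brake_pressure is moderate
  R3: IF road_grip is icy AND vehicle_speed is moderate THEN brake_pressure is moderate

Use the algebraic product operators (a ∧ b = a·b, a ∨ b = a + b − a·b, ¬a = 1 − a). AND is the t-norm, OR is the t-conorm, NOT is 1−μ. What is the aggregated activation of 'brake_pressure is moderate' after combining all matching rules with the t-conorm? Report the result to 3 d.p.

R1: none=0.84, icy=0.15; AND[a·b] → w = 0.1260
R2: severe=0.43 → w = 0.4300
R3: icy=0.15, moderate=0.83; AND[a·b] → w = 0.1245
Rules with consequent 'moderate': {R2, R3} → strengths 0.4300, 0.1245
Aggregate via t-conorm [a + b − a·b]: 0.5010

0.501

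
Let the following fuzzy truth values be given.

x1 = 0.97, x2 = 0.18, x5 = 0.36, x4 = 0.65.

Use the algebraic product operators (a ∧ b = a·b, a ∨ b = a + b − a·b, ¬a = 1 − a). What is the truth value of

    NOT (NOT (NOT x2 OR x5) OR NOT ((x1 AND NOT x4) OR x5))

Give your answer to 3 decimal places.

NOT x2 = 1 − 0.1800 = 0.8200
NOT x2 OR x5 = a + b − a·b on (0.8200, 0.3600) = 0.8848
NOT (NOT x2 OR x5) = 1 − 0.8848 = 0.1152
NOT x4 = 1 − 0.6500 = 0.3500
x1 AND NOT x4 = a·b on (0.9700, 0.3500) = 0.3395
(x1 AND NOT x4) OR x5 = a + b − a·b on (0.3395, 0.3600) = 0.5773
NOT ((x1 AND NOT x4) OR x5) = 1 − 0.5773 = 0.4227
NOT (NOT x2 OR x5) OR NOT ((x1 AND NOT x4) OR x5) = a + b − a·b on (0.1152, 0.4227) = 0.4892
NOT (NOT (NOT x2 OR x5) OR NOT ((x1 AND NOT x4) OR x5)) = 1 − 0.4892 = 0.5108

0.511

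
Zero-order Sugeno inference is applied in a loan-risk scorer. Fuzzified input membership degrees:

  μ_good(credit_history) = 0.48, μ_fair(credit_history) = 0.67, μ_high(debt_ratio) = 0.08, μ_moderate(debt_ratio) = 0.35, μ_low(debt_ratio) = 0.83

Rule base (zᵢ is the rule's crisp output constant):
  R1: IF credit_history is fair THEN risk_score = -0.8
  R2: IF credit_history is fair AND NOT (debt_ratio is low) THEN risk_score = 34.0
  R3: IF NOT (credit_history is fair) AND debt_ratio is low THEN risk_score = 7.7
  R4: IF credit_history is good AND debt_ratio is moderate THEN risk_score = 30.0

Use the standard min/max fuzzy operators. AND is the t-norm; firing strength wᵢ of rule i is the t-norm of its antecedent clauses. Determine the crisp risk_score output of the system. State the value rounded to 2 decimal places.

R1 (z=-0.8): fair=0.67 → w = 0.67
R2 (z=34.0): fair=0.67, ¬low=1−0.83=0.17; AND[min(a, b)] → w = 0.17
R3 (z=7.7): ¬fair=1−0.67=0.33, low=0.83; AND[min(a, b)] → w = 0.33
R4 (z=30.0): good=0.48, moderate=0.35; AND[min(a, b)] → w = 0.35
Weighted average = (0.67·-0.8 + 0.17·34.0 + 0.33·7.7 + 0.35·30.0) / (0.67 + 0.17 + 0.33 + 0.35)
  = 18.2850 / 1.5200 = 12.03

12.03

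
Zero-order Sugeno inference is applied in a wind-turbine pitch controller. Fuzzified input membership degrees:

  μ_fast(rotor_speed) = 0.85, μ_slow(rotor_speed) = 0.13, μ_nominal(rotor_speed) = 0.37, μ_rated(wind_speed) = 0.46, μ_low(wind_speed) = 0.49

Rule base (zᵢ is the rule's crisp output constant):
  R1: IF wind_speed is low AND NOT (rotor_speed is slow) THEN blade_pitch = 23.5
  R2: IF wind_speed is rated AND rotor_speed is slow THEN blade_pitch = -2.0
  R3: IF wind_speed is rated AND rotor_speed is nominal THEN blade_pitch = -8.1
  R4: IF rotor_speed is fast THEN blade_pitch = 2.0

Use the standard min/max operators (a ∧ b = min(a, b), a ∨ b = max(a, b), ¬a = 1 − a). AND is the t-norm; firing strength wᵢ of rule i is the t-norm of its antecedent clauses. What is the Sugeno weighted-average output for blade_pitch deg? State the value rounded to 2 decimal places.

5.41

R1 (z=23.5): low=0.49, ¬slow=1−0.13=0.87; AND[min(a, b)] → w = 0.49
R2 (z=-2.0): rated=0.46, slow=0.13; AND[min(a, b)] → w = 0.13
R3 (z=-8.1): rated=0.46, nominal=0.37; AND[min(a, b)] → w = 0.37
R4 (z=2.0): fast=0.85 → w = 0.85
Weighted average = (0.49·23.5 + 0.13·-2.0 + 0.37·-8.1 + 0.85·2.0) / (0.49 + 0.13 + 0.37 + 0.85)
  = 9.9580 / 1.8400 = 5.41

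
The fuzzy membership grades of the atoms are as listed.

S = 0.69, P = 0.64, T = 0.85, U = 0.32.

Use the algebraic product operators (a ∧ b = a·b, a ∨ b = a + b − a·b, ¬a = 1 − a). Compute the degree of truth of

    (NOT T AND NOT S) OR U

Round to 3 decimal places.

0.352

NOT T = 1 − 0.8500 = 0.1500
NOT S = 1 − 0.6900 = 0.3100
NOT T AND NOT S = a·b on (0.1500, 0.3100) = 0.0465
(NOT T AND NOT S) OR U = a + b − a·b on (0.0465, 0.3200) = 0.3516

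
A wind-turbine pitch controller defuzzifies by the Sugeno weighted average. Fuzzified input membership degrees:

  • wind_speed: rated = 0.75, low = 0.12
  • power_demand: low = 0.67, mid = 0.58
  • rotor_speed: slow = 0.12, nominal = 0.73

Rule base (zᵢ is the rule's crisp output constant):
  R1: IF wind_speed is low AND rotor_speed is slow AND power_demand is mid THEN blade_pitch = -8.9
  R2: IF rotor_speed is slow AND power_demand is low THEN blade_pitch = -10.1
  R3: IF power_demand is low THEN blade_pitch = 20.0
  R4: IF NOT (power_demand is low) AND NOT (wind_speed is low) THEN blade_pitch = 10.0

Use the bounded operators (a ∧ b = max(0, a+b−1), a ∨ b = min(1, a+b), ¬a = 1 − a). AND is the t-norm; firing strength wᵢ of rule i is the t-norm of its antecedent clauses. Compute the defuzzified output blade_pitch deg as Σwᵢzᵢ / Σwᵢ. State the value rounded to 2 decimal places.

17.61

R1 (z=-8.9): low=0.12, slow=0.12, mid=0.58; AND[max(0, a+b−1)] → w = 0.00
R2 (z=-10.1): slow=0.12, low=0.67; AND[max(0, a+b−1)] → w = 0.00
R3 (z=20.0): low=0.67 → w = 0.67
R4 (z=10.0): ¬low=1−0.67=0.33, ¬low=1−0.12=0.88; AND[max(0, a+b−1)] → w = 0.21
Weighted average = (0.00·-8.9 + 0.00·-10.1 + 0.67·20.0 + 0.21·10.0) / (0.00 + 0.00 + 0.67 + 0.21)
  = 15.5000 / 0.8800 = 17.61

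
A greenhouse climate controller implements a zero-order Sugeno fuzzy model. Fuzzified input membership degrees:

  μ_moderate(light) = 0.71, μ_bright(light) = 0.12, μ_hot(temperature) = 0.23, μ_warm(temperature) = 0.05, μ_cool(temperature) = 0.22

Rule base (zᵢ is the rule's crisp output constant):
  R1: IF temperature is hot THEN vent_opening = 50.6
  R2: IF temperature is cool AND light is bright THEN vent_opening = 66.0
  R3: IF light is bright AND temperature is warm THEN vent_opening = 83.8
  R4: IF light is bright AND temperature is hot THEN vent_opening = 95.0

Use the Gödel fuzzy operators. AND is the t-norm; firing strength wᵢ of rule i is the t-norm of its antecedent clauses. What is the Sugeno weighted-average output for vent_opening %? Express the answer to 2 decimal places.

R1 (z=50.6): hot=0.23 → w = 0.23
R2 (z=66.0): cool=0.22, bright=0.12; AND[min(a, b)] → w = 0.12
R3 (z=83.8): bright=0.12, warm=0.05; AND[min(a, b)] → w = 0.05
R4 (z=95.0): bright=0.12, hot=0.23; AND[min(a, b)] → w = 0.12
Weighted average = (0.23·50.6 + 0.12·66.0 + 0.05·83.8 + 0.12·95.0) / (0.23 + 0.12 + 0.05 + 0.12)
  = 35.1480 / 0.5200 = 67.59

67.59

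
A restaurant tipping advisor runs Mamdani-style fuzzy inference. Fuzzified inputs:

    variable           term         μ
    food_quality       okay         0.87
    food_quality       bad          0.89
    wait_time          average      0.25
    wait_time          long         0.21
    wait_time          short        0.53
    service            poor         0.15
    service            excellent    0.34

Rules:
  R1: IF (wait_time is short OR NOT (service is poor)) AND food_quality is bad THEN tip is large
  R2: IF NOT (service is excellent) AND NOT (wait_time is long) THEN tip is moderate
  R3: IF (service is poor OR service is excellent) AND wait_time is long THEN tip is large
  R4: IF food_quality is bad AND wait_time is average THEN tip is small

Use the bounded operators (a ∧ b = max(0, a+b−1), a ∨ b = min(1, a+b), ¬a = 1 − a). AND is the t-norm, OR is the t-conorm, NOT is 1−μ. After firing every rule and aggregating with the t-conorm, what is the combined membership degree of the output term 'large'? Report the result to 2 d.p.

R1: (short=0.53 OR ¬poor=1−0.15=0.85) = 1.00; AND[max(0, a+b−1)] with bad=0.89 → w = 0.89
R2: ¬excellent=1−0.34=0.66, ¬long=1−0.21=0.79; AND[max(0, a+b−1)] → w = 0.45
R3: (poor=0.15 OR excellent=0.34) = 0.49; AND[max(0, a+b−1)] with long=0.21 → w = 0.00
R4: bad=0.89, average=0.25; AND[max(0, a+b−1)] → w = 0.14
Rules with consequent 'large': {R1, R3} → strengths 0.89, 0.00
Aggregate via t-conorm [min(1, a+b)]: 0.89

0.89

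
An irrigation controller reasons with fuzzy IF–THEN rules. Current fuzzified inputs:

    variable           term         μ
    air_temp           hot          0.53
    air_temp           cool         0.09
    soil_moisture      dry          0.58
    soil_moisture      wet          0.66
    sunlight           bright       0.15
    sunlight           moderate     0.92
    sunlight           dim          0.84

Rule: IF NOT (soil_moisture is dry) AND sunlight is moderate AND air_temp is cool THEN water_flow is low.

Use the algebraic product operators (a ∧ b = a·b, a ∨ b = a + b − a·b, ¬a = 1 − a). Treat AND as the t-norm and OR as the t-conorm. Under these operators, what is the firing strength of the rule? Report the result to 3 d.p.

firing strength: ¬dry=1−0.58=0.42, moderate=0.92, cool=0.09; AND[a·b] → w = 0.0348

0.035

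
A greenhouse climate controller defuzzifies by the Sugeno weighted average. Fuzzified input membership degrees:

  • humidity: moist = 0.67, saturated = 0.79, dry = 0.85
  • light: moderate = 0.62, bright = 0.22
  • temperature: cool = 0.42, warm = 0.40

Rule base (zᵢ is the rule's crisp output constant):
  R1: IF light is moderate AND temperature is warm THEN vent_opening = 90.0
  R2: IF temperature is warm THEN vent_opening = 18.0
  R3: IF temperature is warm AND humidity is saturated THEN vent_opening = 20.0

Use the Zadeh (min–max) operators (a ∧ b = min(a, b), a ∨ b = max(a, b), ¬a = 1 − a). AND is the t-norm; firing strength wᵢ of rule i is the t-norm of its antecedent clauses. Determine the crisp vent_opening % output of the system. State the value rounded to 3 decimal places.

R1 (z=90.0): moderate=0.62, warm=0.40; AND[min(a, b)] → w = 0.40
R2 (z=18.0): warm=0.40 → w = 0.40
R3 (z=20.0): warm=0.40, saturated=0.79; AND[min(a, b)] → w = 0.40
Weighted average = (0.40·90.0 + 0.40·18.0 + 0.40·20.0) / (0.40 + 0.40 + 0.40)
  = 51.2000 / 1.2000 = 42.667

42.667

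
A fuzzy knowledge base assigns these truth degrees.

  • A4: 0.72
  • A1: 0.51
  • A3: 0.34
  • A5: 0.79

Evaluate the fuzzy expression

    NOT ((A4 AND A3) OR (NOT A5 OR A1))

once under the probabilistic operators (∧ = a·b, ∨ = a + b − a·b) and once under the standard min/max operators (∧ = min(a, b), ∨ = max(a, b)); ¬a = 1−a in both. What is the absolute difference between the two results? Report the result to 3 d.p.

0.198

Under probabilistic:
  A4 AND A3 = a·b on (0.7200, 0.3400) = 0.2448
  NOT A5 = 1 − 0.7900 = 0.2100
  NOT A5 OR A1 = a + b − a·b on (0.2100, 0.5100) = 0.6129
  (A4 AND A3) OR (NOT A5 OR A1) = a + b − a·b on (0.2448, 0.6129) = 0.7077
  NOT ((A4 AND A3) OR (NOT A5 OR A1)) = 1 − 0.7077 = 0.2923
  → value = 0.2923
Under standard min/max:
  A4 AND A3 = min(a, b) on (0.72, 0.34) = 0.34
  NOT A5 = 1 − 0.79 = 0.21
  NOT A5 OR A1 = max(a, b) on (0.21, 0.51) = 0.51
  (A4 AND A3) OR (NOT A5 OR A1) = max(a, b) on (0.34, 0.51) = 0.51
  NOT ((A4 AND A3) OR (NOT A5 OR A1)) = 1 − 0.51 = 0.49
  → value = 0.4900
|0.2923 − 0.4900| = 0.198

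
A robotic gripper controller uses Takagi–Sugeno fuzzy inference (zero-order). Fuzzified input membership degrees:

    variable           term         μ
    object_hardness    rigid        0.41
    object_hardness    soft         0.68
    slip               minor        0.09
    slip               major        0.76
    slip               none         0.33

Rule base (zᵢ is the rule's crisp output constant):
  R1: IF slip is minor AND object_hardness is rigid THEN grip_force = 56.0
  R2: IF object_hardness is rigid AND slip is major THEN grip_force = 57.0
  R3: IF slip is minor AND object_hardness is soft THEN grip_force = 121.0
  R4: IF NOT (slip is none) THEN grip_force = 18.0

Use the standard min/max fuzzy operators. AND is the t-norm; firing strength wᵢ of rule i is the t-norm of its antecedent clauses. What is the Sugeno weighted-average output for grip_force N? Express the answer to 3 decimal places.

R1 (z=56.0): minor=0.09, rigid=0.41; AND[min(a, b)] → w = 0.09
R2 (z=57.0): rigid=0.41, major=0.76; AND[min(a, b)] → w = 0.41
R3 (z=121.0): minor=0.09, soft=0.68; AND[min(a, b)] → w = 0.09
R4 (z=18.0): ¬none=1−0.33=0.67 → w = 0.67
Weighted average = (0.09·56.0 + 0.41·57.0 + 0.09·121.0 + 0.67·18.0) / (0.09 + 0.41 + 0.09 + 0.67)
  = 51.3600 / 1.2600 = 40.762

40.762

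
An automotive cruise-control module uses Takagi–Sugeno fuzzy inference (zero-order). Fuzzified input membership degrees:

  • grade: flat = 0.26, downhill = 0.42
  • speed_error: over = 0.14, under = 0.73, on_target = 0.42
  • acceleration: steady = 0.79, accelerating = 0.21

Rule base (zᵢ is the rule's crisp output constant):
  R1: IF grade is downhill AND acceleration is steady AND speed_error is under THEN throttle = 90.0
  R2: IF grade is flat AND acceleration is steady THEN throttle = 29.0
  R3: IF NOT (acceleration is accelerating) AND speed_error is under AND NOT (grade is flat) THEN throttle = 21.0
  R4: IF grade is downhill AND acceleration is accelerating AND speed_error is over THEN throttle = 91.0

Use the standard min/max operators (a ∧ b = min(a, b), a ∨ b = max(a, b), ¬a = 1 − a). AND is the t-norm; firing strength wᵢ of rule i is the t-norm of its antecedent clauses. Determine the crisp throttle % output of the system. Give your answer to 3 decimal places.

47.361

R1 (z=90.0): downhill=0.42, steady=0.79, under=0.73; AND[min(a, b)] → w = 0.42
R2 (z=29.0): flat=0.26, steady=0.79; AND[min(a, b)] → w = 0.26
R3 (z=21.0): ¬accelerating=1−0.21=0.79, under=0.73, ¬flat=1−0.26=0.74; AND[min(a, b)] → w = 0.73
R4 (z=91.0): downhill=0.42, accelerating=0.21, over=0.14; AND[min(a, b)] → w = 0.14
Weighted average = (0.42·90.0 + 0.26·29.0 + 0.73·21.0 + 0.14·91.0) / (0.42 + 0.26 + 0.73 + 0.14)
  = 73.4100 / 1.5500 = 47.361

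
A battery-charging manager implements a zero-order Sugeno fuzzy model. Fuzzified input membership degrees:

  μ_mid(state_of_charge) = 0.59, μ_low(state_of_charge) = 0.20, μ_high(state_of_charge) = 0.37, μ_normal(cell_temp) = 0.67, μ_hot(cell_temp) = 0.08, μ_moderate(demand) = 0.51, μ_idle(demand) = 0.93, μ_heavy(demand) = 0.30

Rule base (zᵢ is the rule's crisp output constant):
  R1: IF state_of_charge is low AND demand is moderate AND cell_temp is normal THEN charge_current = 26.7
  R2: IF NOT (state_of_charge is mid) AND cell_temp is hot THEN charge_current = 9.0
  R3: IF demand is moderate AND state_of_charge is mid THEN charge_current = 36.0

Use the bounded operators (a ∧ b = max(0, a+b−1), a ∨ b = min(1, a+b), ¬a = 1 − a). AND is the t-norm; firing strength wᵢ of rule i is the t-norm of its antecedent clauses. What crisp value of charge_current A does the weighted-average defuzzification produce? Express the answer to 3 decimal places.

R1 (z=26.7): low=0.20, moderate=0.51, normal=0.67; AND[max(0, a+b−1)] → w = 0.00
R2 (z=9.0): ¬mid=1−0.59=0.41, hot=0.08; AND[max(0, a+b−1)] → w = 0.00
R3 (z=36.0): moderate=0.51, mid=0.59; AND[max(0, a+b−1)] → w = 0.10
Weighted average = (0.00·26.7 + 0.00·9.0 + 0.10·36.0) / (0.00 + 0.00 + 0.10)
  = 3.6000 / 0.1000 = 36.000

36.000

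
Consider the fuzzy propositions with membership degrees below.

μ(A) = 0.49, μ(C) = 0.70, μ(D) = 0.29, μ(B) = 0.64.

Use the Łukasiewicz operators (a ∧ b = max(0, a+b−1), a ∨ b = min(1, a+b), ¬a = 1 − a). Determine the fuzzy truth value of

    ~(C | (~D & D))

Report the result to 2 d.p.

~D = 1 − 0.29 = 0.71
~D & D = max(0, a+b−1) on (0.71, 0.29) = 0.00
C | (~D & D) = min(1, a+b) on (0.70, 0.00) = 0.70
~(C | (~D & D)) = 1 − 0.70 = 0.30

0.30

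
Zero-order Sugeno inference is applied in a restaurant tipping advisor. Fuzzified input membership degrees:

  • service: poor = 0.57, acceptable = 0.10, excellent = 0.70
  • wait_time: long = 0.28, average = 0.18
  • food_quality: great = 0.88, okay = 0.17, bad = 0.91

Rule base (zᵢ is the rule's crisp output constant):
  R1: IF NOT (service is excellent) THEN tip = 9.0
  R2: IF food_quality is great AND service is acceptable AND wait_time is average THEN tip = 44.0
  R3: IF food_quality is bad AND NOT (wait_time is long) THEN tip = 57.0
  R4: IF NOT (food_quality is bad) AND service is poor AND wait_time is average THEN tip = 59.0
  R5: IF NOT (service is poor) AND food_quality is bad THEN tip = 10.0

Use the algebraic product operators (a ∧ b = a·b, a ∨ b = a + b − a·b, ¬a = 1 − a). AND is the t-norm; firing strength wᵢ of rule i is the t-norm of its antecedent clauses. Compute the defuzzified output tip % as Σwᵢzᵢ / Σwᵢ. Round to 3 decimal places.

32.956

R1 (z=9.0): ¬excellent=1−0.70=0.30 → w = 0.3000
R2 (z=44.0): great=0.88, acceptable=0.10, average=0.18; AND[a·b] → w = 0.0158
R3 (z=57.0): bad=0.91, ¬long=1−0.28=0.72; AND[a·b] → w = 0.6552
R4 (z=59.0): ¬bad=1−0.91=0.09, poor=0.57, average=0.18; AND[a·b] → w = 0.0092
R5 (z=10.0): ¬poor=1−0.57=0.43, bad=0.91; AND[a·b] → w = 0.3913
Weighted average = (0.3000·9.0 + 0.0158·44.0 + 0.6552·57.0 + 0.0092·59.0 + 0.3913·10.0) / (0.3000 + 0.0158 + 0.6552 + 0.0092 + 0.3913)
  = 45.2012 / 1.3716 = 32.956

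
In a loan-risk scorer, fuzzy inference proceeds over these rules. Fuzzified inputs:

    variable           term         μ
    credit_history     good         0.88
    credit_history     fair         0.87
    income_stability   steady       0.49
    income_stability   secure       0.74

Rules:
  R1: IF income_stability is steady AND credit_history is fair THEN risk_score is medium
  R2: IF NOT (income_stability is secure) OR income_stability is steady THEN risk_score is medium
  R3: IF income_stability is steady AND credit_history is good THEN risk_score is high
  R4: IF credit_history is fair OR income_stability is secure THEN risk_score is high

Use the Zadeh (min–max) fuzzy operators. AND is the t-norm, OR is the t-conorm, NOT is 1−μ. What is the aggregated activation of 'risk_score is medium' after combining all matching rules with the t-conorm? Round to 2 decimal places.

R1: steady=0.49, fair=0.87; AND[min(a, b)] → w = 0.49
R2: ¬secure=1−0.74=0.26, steady=0.49; OR[max(a, b)] → w = 0.49
R3: steady=0.49, good=0.88; AND[min(a, b)] → w = 0.49
R4: fair=0.87, secure=0.74; OR[max(a, b)] → w = 0.87
Rules with consequent 'medium': {R1, R2} → strengths 0.49, 0.49
Aggregate via t-conorm [max(a, b)]: 0.49

0.49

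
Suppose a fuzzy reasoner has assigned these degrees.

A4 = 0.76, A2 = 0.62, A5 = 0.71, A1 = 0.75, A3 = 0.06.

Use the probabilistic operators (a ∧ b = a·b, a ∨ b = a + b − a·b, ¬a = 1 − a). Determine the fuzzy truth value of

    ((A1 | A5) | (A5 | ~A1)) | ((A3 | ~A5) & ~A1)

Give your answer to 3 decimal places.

0.986

A1 | A5 = a + b − a·b on (0.7500, 0.7100) = 0.9275
~A1 = 1 − 0.7500 = 0.2500
A5 | ~A1 = a + b − a·b on (0.7100, 0.2500) = 0.7825
(A1 | A5) | (A5 | ~A1) = a + b − a·b on (0.9275, 0.7825) = 0.9842
~A5 = 1 − 0.7100 = 0.2900
A3 | ~A5 = a + b − a·b on (0.0600, 0.2900) = 0.3326
~A1 = 1 − 0.7500 = 0.2500
(A3 | ~A5) & ~A1 = a·b on (0.3326, 0.2500) = 0.0832
((A1 | A5) | (A5 | ~A1)) | ((A3 | ~A5) & ~A1) = a + b − a·b on (0.9842, 0.0832) = 0.9855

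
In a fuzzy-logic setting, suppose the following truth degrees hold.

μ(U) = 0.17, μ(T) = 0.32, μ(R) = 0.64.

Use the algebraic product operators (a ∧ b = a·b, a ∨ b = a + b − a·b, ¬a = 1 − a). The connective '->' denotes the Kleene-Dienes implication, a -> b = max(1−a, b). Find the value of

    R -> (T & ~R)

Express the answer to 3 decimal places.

0.360

~R = 1 − 0.6400 = 0.3600
T & ~R = a·b on (0.3200, 0.3600) = 0.1152
R -> (T & ~R)  [Kleene-Dienes: max(1−a, b)] with a=0.6400, b=0.1152 → 0.3600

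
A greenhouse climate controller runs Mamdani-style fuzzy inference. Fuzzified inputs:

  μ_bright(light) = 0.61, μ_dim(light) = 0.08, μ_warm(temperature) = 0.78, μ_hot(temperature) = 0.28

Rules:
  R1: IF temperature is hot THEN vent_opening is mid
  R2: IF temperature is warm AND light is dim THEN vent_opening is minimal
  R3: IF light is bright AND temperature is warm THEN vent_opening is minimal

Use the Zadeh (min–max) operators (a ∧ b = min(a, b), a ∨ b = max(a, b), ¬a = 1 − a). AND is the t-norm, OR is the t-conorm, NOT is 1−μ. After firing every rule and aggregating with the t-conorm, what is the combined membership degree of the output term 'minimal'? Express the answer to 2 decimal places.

R1: hot=0.28 → w = 0.28
R2: warm=0.78, dim=0.08; AND[min(a, b)] → w = 0.08
R3: bright=0.61, warm=0.78; AND[min(a, b)] → w = 0.61
Rules with consequent 'minimal': {R2, R3} → strengths 0.08, 0.61
Aggregate via t-conorm [max(a, b)]: 0.61

0.61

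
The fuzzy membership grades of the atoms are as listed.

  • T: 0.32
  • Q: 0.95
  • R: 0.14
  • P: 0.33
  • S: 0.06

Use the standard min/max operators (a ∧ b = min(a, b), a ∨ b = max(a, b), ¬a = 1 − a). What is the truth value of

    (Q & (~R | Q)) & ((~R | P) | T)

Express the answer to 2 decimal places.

0.86

~R = 1 − 0.14 = 0.86
~R | Q = max(a, b) on (0.86, 0.95) = 0.95
Q & (~R | Q) = min(a, b) on (0.95, 0.95) = 0.95
~R = 1 − 0.14 = 0.86
~R | P = max(a, b) on (0.86, 0.33) = 0.86
(~R | P) | T = max(a, b) on (0.86, 0.32) = 0.86
(Q & (~R | Q)) & ((~R | P) | T) = min(a, b) on (0.95, 0.86) = 0.86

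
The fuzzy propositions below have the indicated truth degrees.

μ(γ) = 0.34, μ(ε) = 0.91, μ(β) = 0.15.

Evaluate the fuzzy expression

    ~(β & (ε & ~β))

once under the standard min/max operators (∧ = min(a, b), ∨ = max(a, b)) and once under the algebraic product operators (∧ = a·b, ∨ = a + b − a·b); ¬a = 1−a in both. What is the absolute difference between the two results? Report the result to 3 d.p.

0.034

Under standard min/max:
  ~β = 1 − 0.15 = 0.85
  ε & ~β = min(a, b) on (0.91, 0.85) = 0.85
  β & (ε & ~β) = min(a, b) on (0.15, 0.85) = 0.15
  ~(β & (ε & ~β)) = 1 − 0.15 = 0.85
  → value = 0.8500
Under algebraic product:
  ~β = 1 − 0.1500 = 0.8500
  ε & ~β = a·b on (0.9100, 0.8500) = 0.7735
  β & (ε & ~β) = a·b on (0.1500, 0.7735) = 0.1160
  ~(β & (ε & ~β)) = 1 − 0.1160 = 0.8840
  → value = 0.8840
|0.8500 − 0.8840| = 0.034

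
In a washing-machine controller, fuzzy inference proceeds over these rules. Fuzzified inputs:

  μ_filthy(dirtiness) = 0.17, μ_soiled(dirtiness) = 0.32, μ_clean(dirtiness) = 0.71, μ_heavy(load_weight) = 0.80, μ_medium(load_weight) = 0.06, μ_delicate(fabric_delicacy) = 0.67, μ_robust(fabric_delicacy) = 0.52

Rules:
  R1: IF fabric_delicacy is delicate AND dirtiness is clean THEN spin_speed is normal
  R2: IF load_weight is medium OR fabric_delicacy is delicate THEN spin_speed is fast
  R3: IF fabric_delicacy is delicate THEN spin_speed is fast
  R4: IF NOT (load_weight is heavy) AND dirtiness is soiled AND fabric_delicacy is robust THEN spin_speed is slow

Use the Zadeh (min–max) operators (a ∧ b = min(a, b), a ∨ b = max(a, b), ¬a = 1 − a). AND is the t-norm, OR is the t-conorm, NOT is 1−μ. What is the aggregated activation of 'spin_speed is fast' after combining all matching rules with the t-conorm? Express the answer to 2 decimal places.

R1: delicate=0.67, clean=0.71; AND[min(a, b)] → w = 0.67
R2: medium=0.06, delicate=0.67; OR[max(a, b)] → w = 0.67
R3: delicate=0.67 → w = 0.67
R4: ¬heavy=1−0.80=0.20, soiled=0.32, robust=0.52; AND[min(a, b)] → w = 0.20
Rules with consequent 'fast': {R2, R3} → strengths 0.67, 0.67
Aggregate via t-conorm [max(a, b)]: 0.67

0.67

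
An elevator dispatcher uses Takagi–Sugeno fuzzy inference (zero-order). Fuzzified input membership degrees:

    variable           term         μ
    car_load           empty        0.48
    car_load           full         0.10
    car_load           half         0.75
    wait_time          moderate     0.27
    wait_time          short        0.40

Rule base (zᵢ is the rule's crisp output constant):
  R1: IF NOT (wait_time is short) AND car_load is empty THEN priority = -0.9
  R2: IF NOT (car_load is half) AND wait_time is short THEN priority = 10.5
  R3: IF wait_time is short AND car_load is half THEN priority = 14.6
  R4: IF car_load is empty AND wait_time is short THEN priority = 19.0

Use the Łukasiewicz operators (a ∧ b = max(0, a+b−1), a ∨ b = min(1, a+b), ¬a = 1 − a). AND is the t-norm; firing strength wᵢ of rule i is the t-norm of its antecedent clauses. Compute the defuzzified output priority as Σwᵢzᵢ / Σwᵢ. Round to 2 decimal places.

9.21

R1 (z=-0.9): ¬short=1−0.40=0.60, empty=0.48; AND[max(0, a+b−1)] → w = 0.08
R2 (z=10.5): ¬half=1−0.75=0.25, short=0.40; AND[max(0, a+b−1)] → w = 0.00
R3 (z=14.6): short=0.40, half=0.75; AND[max(0, a+b−1)] → w = 0.15
R4 (z=19.0): empty=0.48, short=0.40; AND[max(0, a+b−1)] → w = 0.00
Weighted average = (0.08·-0.9 + 0.00·10.5 + 0.15·14.6 + 0.00·19.0) / (0.08 + 0.00 + 0.15 + 0.00)
  = 2.1180 / 0.2300 = 9.21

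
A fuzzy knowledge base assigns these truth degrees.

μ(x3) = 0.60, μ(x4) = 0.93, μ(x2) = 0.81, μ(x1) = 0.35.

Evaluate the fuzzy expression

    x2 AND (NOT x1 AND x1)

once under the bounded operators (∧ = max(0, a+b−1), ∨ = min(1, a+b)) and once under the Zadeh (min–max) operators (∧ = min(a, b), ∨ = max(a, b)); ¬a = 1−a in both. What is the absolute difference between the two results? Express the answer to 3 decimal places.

0.350

Under bounded:
  NOT x1 = 1 − 0.35 = 0.65
  NOT x1 AND x1 = max(0, a+b−1) on (0.65, 0.35) = 0.00
  x2 AND (NOT x1 AND x1) = max(0, a+b−1) on (0.81, 0.00) = 0.00
  → value = 0.0000
Under Zadeh (min–max):
  NOT x1 = 1 − 0.35 = 0.65
  NOT x1 AND x1 = min(a, b) on (0.65, 0.35) = 0.35
  x2 AND (NOT x1 AND x1) = min(a, b) on (0.81, 0.35) = 0.35
  → value = 0.3500
|0.0000 − 0.3500| = 0.350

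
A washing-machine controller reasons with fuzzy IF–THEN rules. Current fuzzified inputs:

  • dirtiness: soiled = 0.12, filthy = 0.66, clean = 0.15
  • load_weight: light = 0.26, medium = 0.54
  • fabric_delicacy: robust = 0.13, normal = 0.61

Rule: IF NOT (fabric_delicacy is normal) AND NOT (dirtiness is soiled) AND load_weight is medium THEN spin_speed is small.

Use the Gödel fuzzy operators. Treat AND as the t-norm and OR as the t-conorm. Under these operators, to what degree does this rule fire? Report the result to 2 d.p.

firing strength: ¬normal=1−0.61=0.39, ¬soiled=1−0.12=0.88, medium=0.54; AND[min(a, b)] → w = 0.39

0.39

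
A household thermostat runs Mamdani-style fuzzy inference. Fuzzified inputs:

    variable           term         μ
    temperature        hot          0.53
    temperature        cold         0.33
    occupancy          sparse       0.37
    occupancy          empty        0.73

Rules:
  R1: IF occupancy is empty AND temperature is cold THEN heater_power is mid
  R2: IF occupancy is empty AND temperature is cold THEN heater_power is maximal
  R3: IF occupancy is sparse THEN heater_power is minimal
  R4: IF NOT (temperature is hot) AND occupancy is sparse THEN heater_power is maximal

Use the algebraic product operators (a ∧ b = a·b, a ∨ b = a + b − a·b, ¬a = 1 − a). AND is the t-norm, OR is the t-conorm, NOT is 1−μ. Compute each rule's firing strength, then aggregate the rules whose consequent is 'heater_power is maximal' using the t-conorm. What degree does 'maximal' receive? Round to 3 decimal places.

R1: empty=0.73, cold=0.33; AND[a·b] → w = 0.2409
R2: empty=0.73, cold=0.33; AND[a·b] → w = 0.2409
R3: sparse=0.37 → w = 0.3700
R4: ¬hot=1−0.53=0.47, sparse=0.37; AND[a·b] → w = 0.1739
Rules with consequent 'maximal': {R2, R4} → strengths 0.2409, 0.1739
Aggregate via t-conorm [a + b − a·b]: 0.3729

0.373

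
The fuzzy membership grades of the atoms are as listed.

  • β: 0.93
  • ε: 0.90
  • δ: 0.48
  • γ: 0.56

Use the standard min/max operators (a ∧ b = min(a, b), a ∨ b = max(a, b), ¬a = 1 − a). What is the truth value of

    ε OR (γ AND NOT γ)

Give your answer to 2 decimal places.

0.90

NOT γ = 1 − 0.56 = 0.44
γ AND NOT γ = min(a, b) on (0.56, 0.44) = 0.44
ε OR (γ AND NOT γ) = max(a, b) on (0.90, 0.44) = 0.90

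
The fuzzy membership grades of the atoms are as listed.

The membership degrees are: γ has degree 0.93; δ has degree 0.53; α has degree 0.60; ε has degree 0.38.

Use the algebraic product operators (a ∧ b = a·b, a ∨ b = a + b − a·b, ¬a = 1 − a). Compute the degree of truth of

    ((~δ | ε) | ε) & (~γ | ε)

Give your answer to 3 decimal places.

0.337

~δ = 1 − 0.5300 = 0.4700
~δ | ε = a + b − a·b on (0.4700, 0.3800) = 0.6714
(~δ | ε) | ε = a + b − a·b on (0.6714, 0.3800) = 0.7963
~γ = 1 − 0.9300 = 0.0700
~γ | ε = a + b − a·b on (0.0700, 0.3800) = 0.4234
((~δ | ε) | ε) & (~γ | ε) = a·b on (0.7963, 0.4234) = 0.3371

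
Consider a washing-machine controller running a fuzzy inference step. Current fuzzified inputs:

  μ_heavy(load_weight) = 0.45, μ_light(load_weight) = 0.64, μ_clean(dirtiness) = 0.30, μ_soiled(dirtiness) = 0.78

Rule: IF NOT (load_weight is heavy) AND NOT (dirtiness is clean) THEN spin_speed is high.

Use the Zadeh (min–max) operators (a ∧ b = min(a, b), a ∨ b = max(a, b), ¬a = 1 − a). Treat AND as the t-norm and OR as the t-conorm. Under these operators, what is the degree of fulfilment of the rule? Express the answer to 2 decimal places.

firing strength: ¬heavy=1−0.45=0.55, ¬clean=1−0.30=0.70; AND[min(a, b)] → w = 0.55

0.55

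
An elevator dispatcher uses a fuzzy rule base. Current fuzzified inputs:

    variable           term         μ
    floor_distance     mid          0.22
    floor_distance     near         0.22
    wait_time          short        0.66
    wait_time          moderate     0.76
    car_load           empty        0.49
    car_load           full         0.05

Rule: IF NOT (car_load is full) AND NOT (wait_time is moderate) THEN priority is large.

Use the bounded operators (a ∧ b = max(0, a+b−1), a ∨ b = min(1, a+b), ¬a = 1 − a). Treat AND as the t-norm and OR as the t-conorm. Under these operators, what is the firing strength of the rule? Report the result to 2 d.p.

0.19

firing strength: ¬full=1−0.05=0.95, ¬moderate=1−0.76=0.24; AND[max(0, a+b−1)] → w = 0.19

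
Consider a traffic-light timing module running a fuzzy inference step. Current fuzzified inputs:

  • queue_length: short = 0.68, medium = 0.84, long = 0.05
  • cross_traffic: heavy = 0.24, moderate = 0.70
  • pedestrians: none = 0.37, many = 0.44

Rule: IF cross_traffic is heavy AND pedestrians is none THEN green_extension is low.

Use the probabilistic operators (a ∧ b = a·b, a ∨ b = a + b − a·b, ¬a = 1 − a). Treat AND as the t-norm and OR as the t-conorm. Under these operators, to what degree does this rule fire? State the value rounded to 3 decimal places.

0.089

firing strength: heavy=0.24, none=0.37; AND[a·b] → w = 0.0888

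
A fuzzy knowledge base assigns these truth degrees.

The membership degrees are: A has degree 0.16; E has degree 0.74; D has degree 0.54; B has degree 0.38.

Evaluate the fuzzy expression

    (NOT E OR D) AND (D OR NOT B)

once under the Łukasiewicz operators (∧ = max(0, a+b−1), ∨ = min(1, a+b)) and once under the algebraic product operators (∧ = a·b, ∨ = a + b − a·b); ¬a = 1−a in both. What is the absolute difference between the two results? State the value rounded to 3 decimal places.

0.256

Under Łukasiewicz:
  NOT E = 1 − 0.74 = 0.26
  NOT E OR D = min(1, a+b) on (0.26, 0.54) = 0.80
  NOT B = 1 − 0.38 = 0.62
  D OR NOT B = min(1, a+b) on (0.54, 0.62) = 1.00
  (NOT E OR D) AND (D OR NOT B) = max(0, a+b−1) on (0.80, 1.00) = 0.80
  → value = 0.8000
Under algebraic product:
  NOT E = 1 − 0.7400 = 0.2600
  NOT E OR D = a + b − a·b on (0.2600, 0.5400) = 0.6596
  NOT B = 1 − 0.3800 = 0.6200
  D OR NOT B = a + b − a·b on (0.5400, 0.6200) = 0.8252
  (NOT E OR D) AND (D OR NOT B) = a·b on (0.6596, 0.8252) = 0.5443
  → value = 0.5443
|0.8000 − 0.5443| = 0.256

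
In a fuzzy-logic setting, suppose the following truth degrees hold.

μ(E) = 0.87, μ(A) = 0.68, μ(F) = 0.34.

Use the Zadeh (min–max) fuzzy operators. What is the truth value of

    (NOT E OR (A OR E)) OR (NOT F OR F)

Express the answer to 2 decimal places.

0.87

NOT E = 1 − 0.87 = 0.13
A OR E = max(a, b) on (0.68, 0.87) = 0.87
NOT E OR (A OR E) = max(a, b) on (0.13, 0.87) = 0.87
NOT F = 1 − 0.34 = 0.66
NOT F OR F = max(a, b) on (0.66, 0.34) = 0.66
(NOT E OR (A OR E)) OR (NOT F OR F) = max(a, b) on (0.87, 0.66) = 0.87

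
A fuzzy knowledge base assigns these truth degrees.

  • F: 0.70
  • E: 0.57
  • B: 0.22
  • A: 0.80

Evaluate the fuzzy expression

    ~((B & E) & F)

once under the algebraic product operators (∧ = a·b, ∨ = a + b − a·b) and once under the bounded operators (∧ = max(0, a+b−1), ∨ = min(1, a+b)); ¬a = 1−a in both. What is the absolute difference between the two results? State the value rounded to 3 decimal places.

Under algebraic product:
  B & E = a·b on (0.2200, 0.5700) = 0.1254
  (B & E) & F = a·b on (0.1254, 0.7000) = 0.0878
  ~((B & E) & F) = 1 − 0.0878 = 0.9122
  → value = 0.9122
Under bounded:
  B & E = max(0, a+b−1) on (0.22, 0.57) = 0.00
  (B & E) & F = max(0, a+b−1) on (0.00, 0.70) = 0.00
  ~((B & E) & F) = 1 − 0.00 = 1.00
  → value = 1.0000
|0.9122 − 1.0000| = 0.088

0.088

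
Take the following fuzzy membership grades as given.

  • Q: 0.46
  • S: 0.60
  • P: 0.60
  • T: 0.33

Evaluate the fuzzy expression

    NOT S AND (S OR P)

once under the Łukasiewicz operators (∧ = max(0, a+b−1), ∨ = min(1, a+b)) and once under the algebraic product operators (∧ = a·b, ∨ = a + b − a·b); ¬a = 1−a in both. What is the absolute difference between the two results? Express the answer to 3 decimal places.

Under Łukasiewicz:
  NOT S = 1 − 0.60 = 0.40
  S OR P = min(1, a+b) on (0.60, 0.60) = 1.00
  NOT S AND (S OR P) = max(0, a+b−1) on (0.40, 1.00) = 0.40
  → value = 0.4000
Under algebraic product:
  NOT S = 1 − 0.6000 = 0.4000
  S OR P = a + b − a·b on (0.6000, 0.6000) = 0.8400
  NOT S AND (S OR P) = a·b on (0.4000, 0.8400) = 0.3360
  → value = 0.3360
|0.4000 − 0.3360| = 0.064

0.064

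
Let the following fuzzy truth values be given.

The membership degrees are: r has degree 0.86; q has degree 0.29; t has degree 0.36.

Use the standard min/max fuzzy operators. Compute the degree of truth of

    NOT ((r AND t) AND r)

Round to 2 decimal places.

0.64

r AND t = min(a, b) on (0.86, 0.36) = 0.36
(r AND t) AND r = min(a, b) on (0.36, 0.86) = 0.36
NOT ((r AND t) AND r) = 1 − 0.36 = 0.64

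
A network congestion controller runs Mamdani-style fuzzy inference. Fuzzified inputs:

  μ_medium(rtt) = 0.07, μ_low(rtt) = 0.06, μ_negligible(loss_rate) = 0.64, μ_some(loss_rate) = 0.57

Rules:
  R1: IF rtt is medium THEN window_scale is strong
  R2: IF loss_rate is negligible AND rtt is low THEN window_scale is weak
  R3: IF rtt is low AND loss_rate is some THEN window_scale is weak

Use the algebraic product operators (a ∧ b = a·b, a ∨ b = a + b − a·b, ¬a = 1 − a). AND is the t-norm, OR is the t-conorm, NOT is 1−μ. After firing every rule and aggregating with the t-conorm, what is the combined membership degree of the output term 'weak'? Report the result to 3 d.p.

0.071

R1: medium=0.07 → w = 0.0700
R2: negligible=0.64, low=0.06; AND[a·b] → w = 0.0384
R3: low=0.06, some=0.57; AND[a·b] → w = 0.0342
Rules with consequent 'weak': {R2, R3} → strengths 0.0384, 0.0342
Aggregate via t-conorm [a + b − a·b]: 0.0713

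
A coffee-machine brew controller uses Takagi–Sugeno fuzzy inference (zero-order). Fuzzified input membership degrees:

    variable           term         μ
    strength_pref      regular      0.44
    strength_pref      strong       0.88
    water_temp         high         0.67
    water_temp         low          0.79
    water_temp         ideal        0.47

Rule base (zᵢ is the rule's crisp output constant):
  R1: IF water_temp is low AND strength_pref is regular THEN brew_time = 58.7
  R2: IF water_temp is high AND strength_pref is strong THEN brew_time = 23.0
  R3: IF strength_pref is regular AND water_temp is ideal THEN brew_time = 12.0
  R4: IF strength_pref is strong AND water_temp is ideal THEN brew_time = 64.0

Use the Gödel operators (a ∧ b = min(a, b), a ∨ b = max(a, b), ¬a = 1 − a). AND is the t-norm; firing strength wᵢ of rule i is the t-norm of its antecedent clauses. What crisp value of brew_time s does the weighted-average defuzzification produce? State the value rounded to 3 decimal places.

37.920

R1 (z=58.7): low=0.79, regular=0.44; AND[min(a, b)] → w = 0.44
R2 (z=23.0): high=0.67, strong=0.88; AND[min(a, b)] → w = 0.67
R3 (z=12.0): regular=0.44, ideal=0.47; AND[min(a, b)] → w = 0.44
R4 (z=64.0): strong=0.88, ideal=0.47; AND[min(a, b)] → w = 0.47
Weighted average = (0.44·58.7 + 0.67·23.0 + 0.44·12.0 + 0.47·64.0) / (0.44 + 0.67 + 0.44 + 0.47)
  = 76.5980 / 2.0200 = 37.920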